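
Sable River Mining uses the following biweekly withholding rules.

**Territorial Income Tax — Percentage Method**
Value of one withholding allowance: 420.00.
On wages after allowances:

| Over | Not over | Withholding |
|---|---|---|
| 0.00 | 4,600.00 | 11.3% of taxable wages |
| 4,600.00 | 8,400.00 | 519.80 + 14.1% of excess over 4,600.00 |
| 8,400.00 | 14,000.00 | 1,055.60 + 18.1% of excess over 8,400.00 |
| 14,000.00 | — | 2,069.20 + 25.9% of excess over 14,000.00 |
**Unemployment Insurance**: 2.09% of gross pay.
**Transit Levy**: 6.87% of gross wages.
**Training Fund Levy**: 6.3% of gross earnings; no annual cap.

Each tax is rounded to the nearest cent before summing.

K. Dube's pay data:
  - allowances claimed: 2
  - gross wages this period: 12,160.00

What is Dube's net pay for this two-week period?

8,720.27

Territorial Income Tax: taxable = 12,160.00 − 2×420.00 = 11,320.00
  1,055.60 + 18.1% × (11,320.00 − 8,400.00) = 1,055.60 + 18.1% × 2,920.00 = 1,584.12
Unemployment Insurance: 2.09% × 12,160.00 = 254.14
Transit Levy: 6.87% × 12,160.00 = 835.39
Training Fund Levy: 6.3% × 12,160.00 = 766.08
Total withheld: 1,584.12 + 254.14 + 835.39 + 766.08 = 3,439.73
Net pay: 12,160.00 − 3,439.73 = 8,720.27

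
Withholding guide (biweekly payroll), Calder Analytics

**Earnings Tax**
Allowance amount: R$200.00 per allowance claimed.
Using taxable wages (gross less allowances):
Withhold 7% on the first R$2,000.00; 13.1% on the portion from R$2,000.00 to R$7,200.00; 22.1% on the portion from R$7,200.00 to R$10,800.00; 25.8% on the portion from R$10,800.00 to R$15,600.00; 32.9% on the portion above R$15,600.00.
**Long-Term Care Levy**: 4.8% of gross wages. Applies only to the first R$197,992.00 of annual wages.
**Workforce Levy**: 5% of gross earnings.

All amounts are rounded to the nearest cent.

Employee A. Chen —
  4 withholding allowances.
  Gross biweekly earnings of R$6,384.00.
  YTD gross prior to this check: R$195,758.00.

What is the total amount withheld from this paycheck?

Earnings Tax: taxable = R$6,384.00 − 4×R$200.00 = R$5,584.00
  R$140.00 + 13.1% × (R$5,584.00 − R$2,000.00) = R$140.00 + 13.1% × R$3,584.00 = R$609.50
Long-Term Care Levy: cap R$197,992.00 − YTD R$195,758.00 = R$2,234.00 subject; 4.8% × R$2,234.00 = R$107.23
Workforce Levy: 5% × R$6,384.00 = R$319.20
Total: R$609.50 + R$107.23 + R$319.20 = R$1,035.93

R$1,035.93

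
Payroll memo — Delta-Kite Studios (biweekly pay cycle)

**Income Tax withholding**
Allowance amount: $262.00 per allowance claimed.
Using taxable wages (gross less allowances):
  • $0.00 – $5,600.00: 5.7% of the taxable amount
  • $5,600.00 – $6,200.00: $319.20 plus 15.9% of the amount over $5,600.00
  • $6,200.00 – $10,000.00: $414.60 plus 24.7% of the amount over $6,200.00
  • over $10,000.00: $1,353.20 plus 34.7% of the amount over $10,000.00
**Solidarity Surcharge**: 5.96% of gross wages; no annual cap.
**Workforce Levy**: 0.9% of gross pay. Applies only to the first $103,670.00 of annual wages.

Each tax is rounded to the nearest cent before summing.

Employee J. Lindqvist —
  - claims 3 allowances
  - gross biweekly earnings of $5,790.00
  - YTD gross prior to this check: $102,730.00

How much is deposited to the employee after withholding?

$5,151.23

Income Tax: taxable = $5,790.00 − 3×$262.00 = $5,004.00
  5.7% × $5,004.00 = $285.23
Solidarity Surcharge: 5.96% × $5,790.00 = $345.08
Workforce Levy: cap $103,670.00 − YTD $102,730.00 = $940.00 subject; 0.9% × $940.00 = $8.46
Total withheld: $285.23 + $345.08 + $8.46 = $638.77
Net pay: $5,790.00 − $638.77 = $5,151.23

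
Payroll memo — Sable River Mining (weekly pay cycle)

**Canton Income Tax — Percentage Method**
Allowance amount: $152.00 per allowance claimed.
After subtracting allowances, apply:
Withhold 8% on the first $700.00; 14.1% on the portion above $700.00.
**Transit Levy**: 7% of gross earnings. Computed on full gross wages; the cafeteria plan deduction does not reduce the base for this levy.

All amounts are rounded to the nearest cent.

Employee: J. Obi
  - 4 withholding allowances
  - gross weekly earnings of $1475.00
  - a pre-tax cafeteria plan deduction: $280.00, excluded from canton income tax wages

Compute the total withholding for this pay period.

Canton Income Tax: taxable = $1475.00 − $280.00 − 4×$152.00 = $587.00
  8% × $587.00 = $46.96
Transit Levy: 7% × $1475.00 = $103.25
Total: $46.96 + $103.25 = $150.21

$150.21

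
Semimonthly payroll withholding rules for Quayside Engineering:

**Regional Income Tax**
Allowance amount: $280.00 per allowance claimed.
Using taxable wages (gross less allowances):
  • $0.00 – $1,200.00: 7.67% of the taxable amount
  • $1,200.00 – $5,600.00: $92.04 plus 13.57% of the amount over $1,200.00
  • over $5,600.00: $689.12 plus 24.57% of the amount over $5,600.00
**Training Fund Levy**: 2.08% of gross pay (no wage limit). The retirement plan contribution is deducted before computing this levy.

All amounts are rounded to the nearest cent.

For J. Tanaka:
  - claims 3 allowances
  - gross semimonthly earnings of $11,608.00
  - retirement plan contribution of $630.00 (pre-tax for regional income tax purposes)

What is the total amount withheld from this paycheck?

Regional Income Tax: taxable = $11,608.00 − $630.00 − 3×$280.00 = $10,138.00
  $689.12 + 24.57% × ($10,138.00 − $5,600.00) = $689.12 + 24.57% × $4,538.00 = $1,804.11
Training Fund Levy: 2.08% × $10,978.00 = $228.34
Total: $1,804.11 + $228.34 = $2,032.45

$2,032.45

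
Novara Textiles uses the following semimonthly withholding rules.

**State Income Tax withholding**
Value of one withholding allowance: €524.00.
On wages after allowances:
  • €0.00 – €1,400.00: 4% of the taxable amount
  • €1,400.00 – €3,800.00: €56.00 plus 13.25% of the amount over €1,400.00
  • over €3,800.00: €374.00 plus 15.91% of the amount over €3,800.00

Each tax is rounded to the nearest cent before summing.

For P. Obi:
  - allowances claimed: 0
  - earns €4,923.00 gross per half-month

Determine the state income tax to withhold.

State Income Tax: taxable = €4,923.00
  €374.00 + 15.91% × (€4,923.00 − €3,800.00) = €374.00 + 15.91% × €1,123.00 = €552.67

€552.67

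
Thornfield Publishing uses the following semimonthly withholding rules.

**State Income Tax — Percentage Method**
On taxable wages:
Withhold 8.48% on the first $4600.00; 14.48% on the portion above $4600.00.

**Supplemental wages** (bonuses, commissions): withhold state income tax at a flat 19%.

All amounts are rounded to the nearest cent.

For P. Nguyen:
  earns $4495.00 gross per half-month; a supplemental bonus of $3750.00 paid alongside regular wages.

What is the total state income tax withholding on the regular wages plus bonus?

State Income Tax: taxable = $4495.00
  8.48% × $4495.00 = $381.18
Supplemental (19% flat on bonus): 19% × $3750.00 = $712.50
Total state income tax: $381.18 + $712.50 = $1093.68

$1093.68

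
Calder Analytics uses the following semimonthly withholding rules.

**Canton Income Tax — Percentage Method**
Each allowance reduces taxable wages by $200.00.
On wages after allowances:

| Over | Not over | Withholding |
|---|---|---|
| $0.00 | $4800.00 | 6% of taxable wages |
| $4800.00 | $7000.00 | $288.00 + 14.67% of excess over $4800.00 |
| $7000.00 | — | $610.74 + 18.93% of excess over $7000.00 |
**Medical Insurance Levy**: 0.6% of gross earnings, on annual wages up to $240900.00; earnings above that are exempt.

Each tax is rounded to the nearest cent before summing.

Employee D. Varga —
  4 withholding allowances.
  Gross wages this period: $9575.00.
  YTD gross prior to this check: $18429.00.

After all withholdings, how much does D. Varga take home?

$8570.80

Canton Income Tax: taxable = $9575.00 − 4×$200.00 = $8775.00
  $610.74 + 18.93% × ($8775.00 − $7000.00) = $610.74 + 18.93% × $1775.00 = $946.75
Medical Insurance Levy: 0.6% × $9575.00 = $57.45
Total withheld: $946.75 + $57.45 = $1004.20
Net pay: $9575.00 − $1004.20 = $8570.80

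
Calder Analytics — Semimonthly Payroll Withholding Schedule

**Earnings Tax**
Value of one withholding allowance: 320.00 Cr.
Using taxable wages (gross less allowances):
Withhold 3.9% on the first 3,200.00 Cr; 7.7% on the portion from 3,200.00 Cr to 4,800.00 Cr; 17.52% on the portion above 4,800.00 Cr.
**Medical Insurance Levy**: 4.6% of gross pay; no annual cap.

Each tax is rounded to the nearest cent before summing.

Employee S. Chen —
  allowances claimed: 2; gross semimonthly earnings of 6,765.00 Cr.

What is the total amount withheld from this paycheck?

791.33 Cr

Earnings Tax: taxable = 6,765.00 Cr − 2×320.00 Cr = 6,125.00 Cr
  248.00 Cr + 17.52% × (6,125.00 Cr − 4,800.00 Cr) = 248.00 Cr + 17.52% × 1,325.00 Cr = 480.14 Cr
Medical Insurance Levy: 4.6% × 6,765.00 Cr = 311.19 Cr
Total: 480.14 Cr + 311.19 Cr = 791.33 Cr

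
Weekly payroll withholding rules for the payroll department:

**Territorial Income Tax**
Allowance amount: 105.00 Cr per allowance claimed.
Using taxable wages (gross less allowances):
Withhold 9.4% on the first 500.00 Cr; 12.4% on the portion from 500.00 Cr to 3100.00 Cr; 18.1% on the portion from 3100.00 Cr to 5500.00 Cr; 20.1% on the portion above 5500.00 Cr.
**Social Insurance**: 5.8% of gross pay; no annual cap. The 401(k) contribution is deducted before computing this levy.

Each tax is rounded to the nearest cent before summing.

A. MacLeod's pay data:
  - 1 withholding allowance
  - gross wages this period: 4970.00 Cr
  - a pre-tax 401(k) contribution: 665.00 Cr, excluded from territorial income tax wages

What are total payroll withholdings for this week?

Territorial Income Tax: taxable = 4970.00 Cr − 665.00 Cr − 1×105.00 Cr = 4200.00 Cr
  369.40 Cr + 18.1% × (4200.00 Cr − 3100.00 Cr) = 369.40 Cr + 18.1% × 1100.00 Cr = 568.50 Cr
Social Insurance: 5.8% × 4305.00 Cr = 249.69 Cr
Total: 568.50 Cr + 249.69 Cr = 818.19 Cr

818.19 Cr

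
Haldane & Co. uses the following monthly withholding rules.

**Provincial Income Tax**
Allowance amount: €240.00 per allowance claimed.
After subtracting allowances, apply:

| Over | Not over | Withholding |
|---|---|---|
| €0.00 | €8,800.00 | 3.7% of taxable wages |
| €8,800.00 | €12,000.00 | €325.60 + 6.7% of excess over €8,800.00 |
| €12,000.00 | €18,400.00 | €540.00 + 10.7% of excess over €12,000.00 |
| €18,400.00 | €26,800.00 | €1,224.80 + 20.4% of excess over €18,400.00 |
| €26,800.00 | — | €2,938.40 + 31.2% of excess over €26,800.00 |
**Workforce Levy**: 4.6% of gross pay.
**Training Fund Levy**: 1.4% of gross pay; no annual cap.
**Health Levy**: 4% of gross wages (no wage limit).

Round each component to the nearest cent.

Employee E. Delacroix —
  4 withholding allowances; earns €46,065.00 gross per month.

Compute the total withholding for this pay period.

€13,256.06

Provincial Income Tax: taxable = €46,065.00 − 4×€240.00 = €45,105.00
  €2,938.40 + 31.2% × (€45,105.00 − €26,800.00) = €2,938.40 + 31.2% × €18,305.00 = €8,649.56
Workforce Levy: 4.6% × €46,065.00 = €2,118.99
Training Fund Levy: 1.4% × €46,065.00 = €644.91
Health Levy: 4% × €46,065.00 = €1,842.60
Total: €8,649.56 + €2,118.99 + €644.91 + €1,842.60 = €13,256.06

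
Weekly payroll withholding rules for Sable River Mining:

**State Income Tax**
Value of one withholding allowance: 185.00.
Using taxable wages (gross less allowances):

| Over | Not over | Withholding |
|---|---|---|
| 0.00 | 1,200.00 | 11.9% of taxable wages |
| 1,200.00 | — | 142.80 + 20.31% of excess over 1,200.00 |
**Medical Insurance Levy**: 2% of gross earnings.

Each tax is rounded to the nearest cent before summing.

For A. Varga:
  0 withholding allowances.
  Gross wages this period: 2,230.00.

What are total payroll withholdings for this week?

396.59

State Income Tax: taxable = 2,230.00
  142.80 + 20.31% × (2,230.00 − 1,200.00) = 142.80 + 20.31% × 1,030.00 = 351.99
Medical Insurance Levy: 2% × 2,230.00 = 44.60
Total: 351.99 + 44.60 = 396.59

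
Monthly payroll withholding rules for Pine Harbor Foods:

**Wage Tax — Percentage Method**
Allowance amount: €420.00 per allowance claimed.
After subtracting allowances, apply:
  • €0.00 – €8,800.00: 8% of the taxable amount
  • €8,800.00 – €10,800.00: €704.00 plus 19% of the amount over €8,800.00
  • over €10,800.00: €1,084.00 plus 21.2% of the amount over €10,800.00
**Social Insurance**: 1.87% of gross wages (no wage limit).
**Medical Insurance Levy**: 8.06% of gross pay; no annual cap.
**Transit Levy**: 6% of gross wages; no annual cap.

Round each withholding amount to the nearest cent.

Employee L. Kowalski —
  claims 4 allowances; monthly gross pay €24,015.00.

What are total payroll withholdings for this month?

€7,355.01

Wage Tax: taxable = €24,015.00 − 4×€420.00 = €22,335.00
  €1,084.00 + 21.2% × (€22,335.00 − €10,800.00) = €1,084.00 + 21.2% × €11,535.00 = €3,529.42
Social Insurance: 1.87% × €24,015.00 = €449.08
Medical Insurance Levy: 8.06% × €24,015.00 = €1,935.61
Transit Levy: 6% × €24,015.00 = €1,440.90
Total: €3,529.42 + €449.08 + €1,935.61 + €1,440.90 = €7,355.01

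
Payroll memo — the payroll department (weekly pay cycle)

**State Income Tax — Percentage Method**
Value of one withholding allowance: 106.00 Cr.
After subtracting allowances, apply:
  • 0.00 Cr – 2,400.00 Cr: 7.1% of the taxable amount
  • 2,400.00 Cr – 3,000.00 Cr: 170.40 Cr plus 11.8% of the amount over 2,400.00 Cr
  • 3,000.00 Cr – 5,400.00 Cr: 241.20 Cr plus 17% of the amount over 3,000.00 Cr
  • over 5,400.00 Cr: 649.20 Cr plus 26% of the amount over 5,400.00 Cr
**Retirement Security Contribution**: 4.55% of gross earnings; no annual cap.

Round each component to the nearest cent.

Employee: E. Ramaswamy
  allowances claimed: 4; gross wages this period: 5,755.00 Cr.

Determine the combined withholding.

899.32 Cr

State Income Tax: taxable = 5,755.00 Cr − 4×106.00 Cr = 5,331.00 Cr
  241.20 Cr + 17% × (5,331.00 Cr − 3,000.00 Cr) = 241.20 Cr + 17% × 2,331.00 Cr = 637.47 Cr
Retirement Security Contribution: 4.55% × 5,755.00 Cr = 261.85 Cr
Total: 637.47 Cr + 261.85 Cr = 899.32 Cr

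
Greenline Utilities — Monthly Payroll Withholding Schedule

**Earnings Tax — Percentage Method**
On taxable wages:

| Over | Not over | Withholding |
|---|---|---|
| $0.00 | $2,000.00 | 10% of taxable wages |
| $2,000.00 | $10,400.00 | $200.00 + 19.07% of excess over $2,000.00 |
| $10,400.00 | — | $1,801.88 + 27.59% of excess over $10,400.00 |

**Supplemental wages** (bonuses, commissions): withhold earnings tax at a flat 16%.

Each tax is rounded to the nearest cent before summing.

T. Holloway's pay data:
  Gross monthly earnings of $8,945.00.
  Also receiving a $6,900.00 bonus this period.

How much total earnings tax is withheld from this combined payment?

$2,628.41

Earnings Tax: taxable = $8,945.00
  $200.00 + 19.07% × ($8,945.00 − $2,000.00) = $200.00 + 19.07% × $6,945.00 = $1,524.41
Supplemental (16% flat on bonus): 16% × $6,900.00 = $1,104.00
Total earnings tax: $1,524.41 + $1,104.00 = $2,628.41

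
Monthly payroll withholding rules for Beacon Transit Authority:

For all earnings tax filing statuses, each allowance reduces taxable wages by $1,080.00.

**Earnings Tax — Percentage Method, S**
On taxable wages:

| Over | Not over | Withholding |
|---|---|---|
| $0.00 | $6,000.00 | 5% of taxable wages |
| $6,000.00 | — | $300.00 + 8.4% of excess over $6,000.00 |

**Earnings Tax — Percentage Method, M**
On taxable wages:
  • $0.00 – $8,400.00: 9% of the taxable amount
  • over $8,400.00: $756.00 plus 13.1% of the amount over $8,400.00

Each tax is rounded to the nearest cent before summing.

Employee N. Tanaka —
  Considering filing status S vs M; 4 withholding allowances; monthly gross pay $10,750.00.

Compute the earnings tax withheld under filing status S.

$336.12

Earnings Tax (S): taxable = $10,750.00 − 4×$1,080.00 = $6,430.00
  $300.00 + 8.4% × ($6,430.00 − $6,000.00) = $300.00 + 8.4% × $430.00 = $336.12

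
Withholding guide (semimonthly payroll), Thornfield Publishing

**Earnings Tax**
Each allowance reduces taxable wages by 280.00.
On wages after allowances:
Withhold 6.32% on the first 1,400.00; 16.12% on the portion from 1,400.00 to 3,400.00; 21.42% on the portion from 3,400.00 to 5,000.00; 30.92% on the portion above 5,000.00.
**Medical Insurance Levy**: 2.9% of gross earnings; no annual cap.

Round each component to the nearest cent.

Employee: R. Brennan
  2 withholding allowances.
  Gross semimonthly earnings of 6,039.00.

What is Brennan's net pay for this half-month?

4,962.16

Earnings Tax: taxable = 6,039.00 − 2×280.00 = 5,479.00
  753.60 + 30.92% × (5,479.00 − 5,000.00) = 753.60 + 30.92% × 479.00 = 901.71
Medical Insurance Levy: 2.9% × 6,039.00 = 175.13
Total withheld: 901.71 + 175.13 = 1,076.84
Net pay: 6,039.00 − 1,076.84 = 4,962.16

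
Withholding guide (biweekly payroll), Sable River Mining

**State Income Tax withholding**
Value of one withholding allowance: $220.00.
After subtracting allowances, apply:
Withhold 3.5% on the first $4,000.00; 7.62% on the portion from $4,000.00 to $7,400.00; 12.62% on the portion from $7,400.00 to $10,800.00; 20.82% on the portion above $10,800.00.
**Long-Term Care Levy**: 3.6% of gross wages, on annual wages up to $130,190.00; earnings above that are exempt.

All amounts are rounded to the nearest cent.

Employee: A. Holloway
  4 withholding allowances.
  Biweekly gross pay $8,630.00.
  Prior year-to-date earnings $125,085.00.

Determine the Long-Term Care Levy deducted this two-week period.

$183.78

Long-Term Care Levy: cap $130,190.00 − YTD $125,085.00 = $5,105.00 subject; 3.6% × $5,105.00 = $183.78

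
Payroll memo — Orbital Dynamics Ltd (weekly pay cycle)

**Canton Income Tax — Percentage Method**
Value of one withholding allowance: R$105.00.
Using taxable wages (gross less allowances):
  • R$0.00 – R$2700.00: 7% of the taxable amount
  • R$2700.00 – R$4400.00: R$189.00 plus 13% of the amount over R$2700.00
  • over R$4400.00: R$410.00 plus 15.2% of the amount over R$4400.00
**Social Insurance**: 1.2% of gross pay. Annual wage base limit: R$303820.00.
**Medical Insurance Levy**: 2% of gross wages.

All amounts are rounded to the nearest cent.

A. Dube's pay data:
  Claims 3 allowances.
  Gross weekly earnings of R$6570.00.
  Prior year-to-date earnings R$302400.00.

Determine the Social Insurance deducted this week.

Social Insurance: cap R$303820.00 − YTD R$302400.00 = R$1420.00 subject; 1.2% × R$1420.00 = R$17.04

R$17.04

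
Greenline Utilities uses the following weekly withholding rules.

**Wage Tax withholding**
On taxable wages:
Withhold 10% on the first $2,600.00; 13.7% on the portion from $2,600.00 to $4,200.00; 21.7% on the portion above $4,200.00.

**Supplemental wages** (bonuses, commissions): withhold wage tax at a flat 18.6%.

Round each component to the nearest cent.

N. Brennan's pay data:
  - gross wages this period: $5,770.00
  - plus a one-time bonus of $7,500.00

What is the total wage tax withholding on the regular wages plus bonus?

Wage Tax: taxable = $5,770.00
  $479.20 + 21.7% × ($5,770.00 − $4,200.00) = $479.20 + 21.7% × $1,570.00 = $819.89
Supplemental (18.6% flat on bonus): 18.6% × $7,500.00 = $1,395.00
Total wage tax: $819.89 + $1,395.00 = $2,214.89

$2,214.89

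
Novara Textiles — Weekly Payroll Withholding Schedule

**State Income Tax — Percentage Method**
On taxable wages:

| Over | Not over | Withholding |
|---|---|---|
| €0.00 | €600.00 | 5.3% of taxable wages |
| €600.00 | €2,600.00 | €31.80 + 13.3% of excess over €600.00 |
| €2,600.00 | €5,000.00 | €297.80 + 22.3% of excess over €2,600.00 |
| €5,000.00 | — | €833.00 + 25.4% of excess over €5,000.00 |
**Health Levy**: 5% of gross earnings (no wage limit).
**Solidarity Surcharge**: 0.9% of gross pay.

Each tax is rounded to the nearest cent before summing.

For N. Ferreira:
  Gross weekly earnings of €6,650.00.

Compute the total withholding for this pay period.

€1,644.45

State Income Tax: taxable = €6,650.00
  €833.00 + 25.4% × (€6,650.00 − €5,000.00) = €833.00 + 25.4% × €1,650.00 = €1,252.10
Health Levy: 5% × €6,650.00 = €332.50
Solidarity Surcharge: 0.9% × €6,650.00 = €59.85
Total: €1,252.10 + €332.50 + €59.85 = €1,644.45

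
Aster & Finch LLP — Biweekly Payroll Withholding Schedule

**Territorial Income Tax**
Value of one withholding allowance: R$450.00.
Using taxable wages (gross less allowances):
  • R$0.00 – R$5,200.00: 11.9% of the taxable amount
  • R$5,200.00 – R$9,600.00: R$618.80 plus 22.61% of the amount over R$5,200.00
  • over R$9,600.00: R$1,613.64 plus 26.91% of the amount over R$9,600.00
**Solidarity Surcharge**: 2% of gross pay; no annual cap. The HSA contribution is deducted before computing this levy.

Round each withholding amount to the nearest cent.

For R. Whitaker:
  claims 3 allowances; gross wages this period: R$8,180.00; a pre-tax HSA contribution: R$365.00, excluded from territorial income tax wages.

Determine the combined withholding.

R$1,061.12

Territorial Income Tax: taxable = R$8,180.00 − R$365.00 − 3×R$450.00 = R$6,465.00
  R$618.80 + 22.61% × (R$6,465.00 − R$5,200.00) = R$618.80 + 22.61% × R$1,265.00 = R$904.82
Solidarity Surcharge: 2% × R$7,815.00 = R$156.30
Total: R$904.82 + R$156.30 = R$1,061.12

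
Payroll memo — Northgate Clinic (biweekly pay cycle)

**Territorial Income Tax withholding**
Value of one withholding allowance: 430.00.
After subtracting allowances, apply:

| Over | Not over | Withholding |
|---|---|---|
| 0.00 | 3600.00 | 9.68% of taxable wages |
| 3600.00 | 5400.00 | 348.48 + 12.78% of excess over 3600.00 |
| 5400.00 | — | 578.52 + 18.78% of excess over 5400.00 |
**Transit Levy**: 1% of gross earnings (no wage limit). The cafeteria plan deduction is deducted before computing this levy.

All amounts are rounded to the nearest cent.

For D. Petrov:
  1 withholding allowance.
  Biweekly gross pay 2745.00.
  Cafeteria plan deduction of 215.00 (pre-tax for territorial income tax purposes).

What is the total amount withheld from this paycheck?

Territorial Income Tax: taxable = 2745.00 − 215.00 − 1×430.00 = 2100.00
  9.68% × 2100.00 = 203.28
Transit Levy: 1% × 2530.00 = 25.30
Total: 203.28 + 25.30 = 228.58

228.58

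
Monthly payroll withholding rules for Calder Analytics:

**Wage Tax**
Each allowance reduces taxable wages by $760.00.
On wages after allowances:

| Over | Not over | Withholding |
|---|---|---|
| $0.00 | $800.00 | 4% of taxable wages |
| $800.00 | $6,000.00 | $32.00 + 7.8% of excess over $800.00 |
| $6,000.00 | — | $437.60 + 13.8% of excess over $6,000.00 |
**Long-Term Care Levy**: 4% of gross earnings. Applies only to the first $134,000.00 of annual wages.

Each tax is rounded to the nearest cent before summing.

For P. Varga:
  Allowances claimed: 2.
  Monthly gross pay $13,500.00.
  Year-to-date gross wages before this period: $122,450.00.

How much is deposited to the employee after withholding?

Wage Tax: taxable = $13,500.00 − 2×$760.00 = $11,980.00
  $437.60 + 13.8% × ($11,980.00 − $6,000.00) = $437.60 + 13.8% × $5,980.00 = $1,262.84
Long-Term Care Levy: cap $134,000.00 − YTD $122,450.00 = $11,550.00 subject; 4% × $11,550.00 = $462.00
Total withheld: $1,262.84 + $462.00 = $1,724.84
Net pay: $13,500.00 − $1,724.84 = $11,775.16

$11,775.16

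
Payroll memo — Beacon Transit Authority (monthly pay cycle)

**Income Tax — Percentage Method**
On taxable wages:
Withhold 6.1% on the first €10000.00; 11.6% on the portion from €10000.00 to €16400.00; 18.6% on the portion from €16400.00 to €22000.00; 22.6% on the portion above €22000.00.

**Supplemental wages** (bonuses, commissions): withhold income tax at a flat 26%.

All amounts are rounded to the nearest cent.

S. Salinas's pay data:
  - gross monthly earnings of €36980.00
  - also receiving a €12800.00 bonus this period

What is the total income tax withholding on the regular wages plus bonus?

Income Tax: taxable = €36980.00
  €2394.00 + 22.6% × (€36980.00 − €22000.00) = €2394.00 + 22.6% × €14980.00 = €5779.48
Supplemental (26% flat on bonus): 26% × €12800.00 = €3328.00
Total income tax: €5779.48 + €3328.00 = €9107.48

€9107.48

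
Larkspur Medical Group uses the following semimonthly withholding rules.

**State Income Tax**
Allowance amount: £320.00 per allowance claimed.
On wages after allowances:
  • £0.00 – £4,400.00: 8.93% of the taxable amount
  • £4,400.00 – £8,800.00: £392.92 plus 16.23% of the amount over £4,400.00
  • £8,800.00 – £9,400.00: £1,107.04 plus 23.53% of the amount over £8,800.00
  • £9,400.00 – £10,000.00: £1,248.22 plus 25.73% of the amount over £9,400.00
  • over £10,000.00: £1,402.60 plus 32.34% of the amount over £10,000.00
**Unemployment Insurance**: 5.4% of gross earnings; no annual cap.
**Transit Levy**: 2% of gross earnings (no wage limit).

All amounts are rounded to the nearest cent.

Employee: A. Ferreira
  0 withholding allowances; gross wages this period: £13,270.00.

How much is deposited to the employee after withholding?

£9,827.90

State Income Tax: taxable = £13,270.00
  £1,402.60 + 32.34% × (£13,270.00 − £10,000.00) = £1,402.60 + 32.34% × £3,270.00 = £2,460.12
Unemployment Insurance: 5.4% × £13,270.00 = £716.58
Transit Levy: 2% × £13,270.00 = £265.40
Total withheld: £2,460.12 + £716.58 + £265.40 = £3,442.10
Net pay: £13,270.00 − £3,442.10 = £9,827.90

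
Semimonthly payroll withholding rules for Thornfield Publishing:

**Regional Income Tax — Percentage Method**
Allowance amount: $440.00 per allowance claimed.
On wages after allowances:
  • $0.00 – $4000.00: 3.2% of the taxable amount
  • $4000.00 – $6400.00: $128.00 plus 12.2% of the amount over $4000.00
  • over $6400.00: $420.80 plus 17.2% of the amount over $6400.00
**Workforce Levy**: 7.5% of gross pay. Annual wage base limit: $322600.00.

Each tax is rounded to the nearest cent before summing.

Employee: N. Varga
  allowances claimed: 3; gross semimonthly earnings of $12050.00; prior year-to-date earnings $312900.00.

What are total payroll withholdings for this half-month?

Regional Income Tax: taxable = $12050.00 − 3×$440.00 = $10730.00
  $420.80 + 17.2% × ($10730.00 − $6400.00) = $420.80 + 17.2% × $4330.00 = $1165.56
Workforce Levy: cap $322600.00 − YTD $312900.00 = $9700.00 subject; 7.5% × $9700.00 = $727.50
Total: $1165.56 + $727.50 = $1893.06

$1893.06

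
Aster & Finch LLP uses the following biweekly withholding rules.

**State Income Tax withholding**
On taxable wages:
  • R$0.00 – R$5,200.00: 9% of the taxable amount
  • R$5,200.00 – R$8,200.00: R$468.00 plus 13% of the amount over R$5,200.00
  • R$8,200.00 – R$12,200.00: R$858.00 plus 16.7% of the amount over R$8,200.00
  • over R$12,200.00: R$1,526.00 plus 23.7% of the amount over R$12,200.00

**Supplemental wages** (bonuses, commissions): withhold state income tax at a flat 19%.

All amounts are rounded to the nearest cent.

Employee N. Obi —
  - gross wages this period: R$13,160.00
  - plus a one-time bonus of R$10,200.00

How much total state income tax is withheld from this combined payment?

R$3,691.52

State Income Tax: taxable = R$13,160.00
  R$1,526.00 + 23.7% × (R$13,160.00 − R$12,200.00) = R$1,526.00 + 23.7% × R$960.00 = R$1,753.52
Supplemental (19% flat on bonus): 19% × R$10,200.00 = R$1,938.00
Total state income tax: R$1,753.52 + R$1,938.00 = R$3,691.52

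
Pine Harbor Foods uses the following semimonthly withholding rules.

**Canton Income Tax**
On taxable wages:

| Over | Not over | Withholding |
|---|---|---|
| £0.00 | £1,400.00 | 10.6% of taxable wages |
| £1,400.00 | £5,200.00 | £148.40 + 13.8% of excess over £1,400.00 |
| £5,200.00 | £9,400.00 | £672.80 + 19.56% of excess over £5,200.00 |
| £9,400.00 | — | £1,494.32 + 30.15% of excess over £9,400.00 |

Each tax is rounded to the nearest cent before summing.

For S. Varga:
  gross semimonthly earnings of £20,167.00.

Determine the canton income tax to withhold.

£4,740.57

Canton Income Tax: taxable = £20,167.00
  £1,494.32 + 30.15% × (£20,167.00 − £9,400.00) = £1,494.32 + 30.15% × £10,767.00 = £4,740.57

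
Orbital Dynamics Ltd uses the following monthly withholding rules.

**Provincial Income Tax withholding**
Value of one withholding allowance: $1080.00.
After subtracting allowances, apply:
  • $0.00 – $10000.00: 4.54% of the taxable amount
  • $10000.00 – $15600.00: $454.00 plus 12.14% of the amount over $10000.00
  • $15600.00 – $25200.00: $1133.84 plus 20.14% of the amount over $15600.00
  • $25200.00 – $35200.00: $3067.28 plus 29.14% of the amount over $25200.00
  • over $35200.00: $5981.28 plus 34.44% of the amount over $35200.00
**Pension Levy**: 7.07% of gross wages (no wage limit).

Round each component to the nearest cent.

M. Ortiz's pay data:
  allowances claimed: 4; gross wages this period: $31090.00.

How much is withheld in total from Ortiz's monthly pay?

$5722.84

Provincial Income Tax: taxable = $31090.00 − 4×$1080.00 = $26770.00
  $3067.28 + 29.14% × ($26770.00 − $25200.00) = $3067.28 + 29.14% × $1570.00 = $3524.78
Pension Levy: 7.07% × $31090.00 = $2198.06
Total: $3524.78 + $2198.06 = $5722.84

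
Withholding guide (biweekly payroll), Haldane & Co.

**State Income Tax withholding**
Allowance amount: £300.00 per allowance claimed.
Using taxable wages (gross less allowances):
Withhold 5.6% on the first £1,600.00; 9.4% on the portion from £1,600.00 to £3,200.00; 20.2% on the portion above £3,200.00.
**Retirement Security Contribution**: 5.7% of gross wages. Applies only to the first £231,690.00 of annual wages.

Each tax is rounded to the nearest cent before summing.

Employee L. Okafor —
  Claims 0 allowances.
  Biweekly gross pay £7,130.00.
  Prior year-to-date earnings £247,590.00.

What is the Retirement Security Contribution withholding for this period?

£0.00

Retirement Security Contribution: YTD £247,590.00 ≥ cap £231,690.00 → £0.00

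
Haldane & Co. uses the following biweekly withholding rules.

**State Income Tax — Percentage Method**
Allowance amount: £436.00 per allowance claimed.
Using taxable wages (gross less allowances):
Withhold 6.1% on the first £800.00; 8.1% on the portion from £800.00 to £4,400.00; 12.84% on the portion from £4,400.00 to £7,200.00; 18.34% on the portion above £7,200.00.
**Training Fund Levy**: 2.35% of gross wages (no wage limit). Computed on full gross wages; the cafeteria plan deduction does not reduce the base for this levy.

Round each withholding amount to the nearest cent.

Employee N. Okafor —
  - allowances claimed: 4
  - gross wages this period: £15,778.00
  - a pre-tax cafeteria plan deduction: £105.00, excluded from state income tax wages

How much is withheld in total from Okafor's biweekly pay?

£2,304.80

State Income Tax: taxable = £15,778.00 − £105.00 − 4×£436.00 = £13,929.00
  £699.92 + 18.34% × (£13,929.00 − £7,200.00) = £699.92 + 18.34% × £6,729.00 = £1,934.02
Training Fund Levy: 2.35% × £15,778.00 = £370.78
Total: £1,934.02 + £370.78 = £2,304.80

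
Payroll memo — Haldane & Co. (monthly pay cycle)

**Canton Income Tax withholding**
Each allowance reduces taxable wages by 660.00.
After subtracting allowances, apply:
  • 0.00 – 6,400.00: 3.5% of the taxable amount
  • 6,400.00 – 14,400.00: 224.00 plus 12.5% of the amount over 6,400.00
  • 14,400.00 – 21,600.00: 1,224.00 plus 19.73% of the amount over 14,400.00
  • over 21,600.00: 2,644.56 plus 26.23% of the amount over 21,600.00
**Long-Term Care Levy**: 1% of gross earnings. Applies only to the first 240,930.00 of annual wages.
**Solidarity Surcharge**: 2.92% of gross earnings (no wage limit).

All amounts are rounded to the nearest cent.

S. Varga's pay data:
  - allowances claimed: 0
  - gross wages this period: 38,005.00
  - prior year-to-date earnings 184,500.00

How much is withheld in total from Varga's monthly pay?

Canton Income Tax: taxable = 38,005.00
  2,644.56 + 26.23% × (38,005.00 − 21,600.00) = 2,644.56 + 26.23% × 16,405.00 = 6,947.59
Long-Term Care Levy: 1% × 38,005.00 = 380.05
Solidarity Surcharge: 2.92% × 38,005.00 = 1,109.75
Total: 6,947.59 + 380.05 + 1,109.75 = 8,437.39

8,437.39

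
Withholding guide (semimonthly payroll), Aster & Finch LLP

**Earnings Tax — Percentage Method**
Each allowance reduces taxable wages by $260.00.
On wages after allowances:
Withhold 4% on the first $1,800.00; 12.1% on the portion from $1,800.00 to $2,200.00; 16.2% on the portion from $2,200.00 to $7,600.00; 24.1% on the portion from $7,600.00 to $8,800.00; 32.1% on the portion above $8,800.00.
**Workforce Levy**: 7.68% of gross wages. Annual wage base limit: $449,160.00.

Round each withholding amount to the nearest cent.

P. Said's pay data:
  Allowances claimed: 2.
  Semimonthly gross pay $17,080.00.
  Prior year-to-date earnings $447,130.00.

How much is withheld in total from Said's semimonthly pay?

Earnings Tax: taxable = $17,080.00 − 2×$260.00 = $16,560.00
  $1,284.40 + 32.1% × ($16,560.00 − $8,800.00) = $1,284.40 + 32.1% × $7,760.00 = $3,775.36
Workforce Levy: cap $449,160.00 − YTD $447,130.00 = $2,030.00 subject; 7.68% × $2,030.00 = $155.90
Total: $3,775.36 + $155.90 = $3,931.26

$3,931.26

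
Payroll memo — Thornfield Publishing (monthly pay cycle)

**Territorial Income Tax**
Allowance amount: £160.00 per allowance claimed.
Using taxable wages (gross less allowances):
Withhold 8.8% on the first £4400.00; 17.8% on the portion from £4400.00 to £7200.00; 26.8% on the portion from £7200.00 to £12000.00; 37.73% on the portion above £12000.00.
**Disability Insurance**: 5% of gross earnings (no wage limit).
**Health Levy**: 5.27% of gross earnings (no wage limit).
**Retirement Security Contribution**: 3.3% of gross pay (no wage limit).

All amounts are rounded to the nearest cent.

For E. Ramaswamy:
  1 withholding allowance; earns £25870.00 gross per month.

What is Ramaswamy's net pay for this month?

£15014.66

Territorial Income Tax: taxable = £25870.00 − 1×£160.00 = £25710.00
  £2172.00 + 37.73% × (£25710.00 − £12000.00) = £2172.00 + 37.73% × £13710.00 = £7344.78
Disability Insurance: 5% × £25870.00 = £1293.50
Health Levy: 5.27% × £25870.00 = £1363.35
Retirement Security Contribution: 3.3% × £25870.00 = £853.71
Total withheld: £7344.78 + £1293.50 + £1363.35 + £853.71 = £10855.34
Net pay: £25870.00 − £10855.34 = £15014.66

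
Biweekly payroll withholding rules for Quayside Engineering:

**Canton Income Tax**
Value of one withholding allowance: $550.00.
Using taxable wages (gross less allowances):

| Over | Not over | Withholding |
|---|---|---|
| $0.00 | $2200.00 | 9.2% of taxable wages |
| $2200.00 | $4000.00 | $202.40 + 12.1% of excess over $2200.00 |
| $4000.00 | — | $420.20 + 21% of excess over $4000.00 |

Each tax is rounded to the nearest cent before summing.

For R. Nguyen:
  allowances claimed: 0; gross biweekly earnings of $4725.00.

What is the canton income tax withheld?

$572.45

Canton Income Tax: taxable = $4725.00
  $420.20 + 21% × ($4725.00 − $4000.00) = $420.20 + 21% × $725.00 = $572.45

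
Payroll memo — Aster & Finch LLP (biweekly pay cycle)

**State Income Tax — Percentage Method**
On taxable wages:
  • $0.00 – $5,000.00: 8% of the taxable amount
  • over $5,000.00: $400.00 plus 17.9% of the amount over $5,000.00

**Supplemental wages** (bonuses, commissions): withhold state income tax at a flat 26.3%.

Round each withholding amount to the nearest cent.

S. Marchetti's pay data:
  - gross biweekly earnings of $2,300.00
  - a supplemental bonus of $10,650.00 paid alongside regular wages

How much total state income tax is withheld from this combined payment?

State Income Tax: taxable = $2,300.00
  8% × $2,300.00 = $184.00
Supplemental (26.3% flat on bonus): 26.3% × $10,650.00 = $2,800.95
Total state income tax: $184.00 + $2,800.95 = $2,984.95

$2,984.95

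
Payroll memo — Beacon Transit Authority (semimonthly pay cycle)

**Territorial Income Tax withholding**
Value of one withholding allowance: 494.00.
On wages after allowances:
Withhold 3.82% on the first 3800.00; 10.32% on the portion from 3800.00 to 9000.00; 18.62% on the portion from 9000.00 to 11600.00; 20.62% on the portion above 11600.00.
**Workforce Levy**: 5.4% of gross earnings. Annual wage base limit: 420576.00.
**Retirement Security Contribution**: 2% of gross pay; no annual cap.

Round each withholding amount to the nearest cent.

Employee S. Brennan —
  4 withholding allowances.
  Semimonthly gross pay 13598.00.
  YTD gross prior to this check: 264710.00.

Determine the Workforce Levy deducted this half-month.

Workforce Levy: 5.4% × 13598.00 = 734.29

734.29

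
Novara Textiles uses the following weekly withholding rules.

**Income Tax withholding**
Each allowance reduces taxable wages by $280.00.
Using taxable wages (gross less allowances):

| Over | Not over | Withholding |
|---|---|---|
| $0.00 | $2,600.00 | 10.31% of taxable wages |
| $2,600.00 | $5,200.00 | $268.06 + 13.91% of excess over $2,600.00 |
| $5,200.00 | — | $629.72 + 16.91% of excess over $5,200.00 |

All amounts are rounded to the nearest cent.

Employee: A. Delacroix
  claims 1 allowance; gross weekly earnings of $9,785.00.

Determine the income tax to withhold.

$1,357.70

Income Tax: taxable = $9,785.00 − 1×$280.00 = $9,505.00
  $629.72 + 16.91% × ($9,505.00 − $5,200.00) = $629.72 + 16.91% × $4,305.00 = $1,357.70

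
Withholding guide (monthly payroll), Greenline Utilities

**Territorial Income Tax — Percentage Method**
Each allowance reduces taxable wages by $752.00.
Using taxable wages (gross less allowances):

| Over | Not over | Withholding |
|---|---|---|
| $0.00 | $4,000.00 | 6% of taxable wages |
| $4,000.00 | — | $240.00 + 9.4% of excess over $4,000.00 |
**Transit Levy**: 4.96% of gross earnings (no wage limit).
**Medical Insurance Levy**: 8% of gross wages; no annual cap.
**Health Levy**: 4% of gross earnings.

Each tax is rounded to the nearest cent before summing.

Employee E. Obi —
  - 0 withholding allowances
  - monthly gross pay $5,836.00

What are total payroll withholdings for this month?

Territorial Income Tax: taxable = $5,836.00
  $240.00 + 9.4% × ($5,836.00 − $4,000.00) = $240.00 + 9.4% × $1,836.00 = $412.58
Transit Levy: 4.96% × $5,836.00 = $289.47
Medical Insurance Levy: 8% × $5,836.00 = $466.88
Health Levy: 4% × $5,836.00 = $233.44
Total: $412.58 + $289.47 + $466.88 + $233.44 = $1,402.37

$1,402.37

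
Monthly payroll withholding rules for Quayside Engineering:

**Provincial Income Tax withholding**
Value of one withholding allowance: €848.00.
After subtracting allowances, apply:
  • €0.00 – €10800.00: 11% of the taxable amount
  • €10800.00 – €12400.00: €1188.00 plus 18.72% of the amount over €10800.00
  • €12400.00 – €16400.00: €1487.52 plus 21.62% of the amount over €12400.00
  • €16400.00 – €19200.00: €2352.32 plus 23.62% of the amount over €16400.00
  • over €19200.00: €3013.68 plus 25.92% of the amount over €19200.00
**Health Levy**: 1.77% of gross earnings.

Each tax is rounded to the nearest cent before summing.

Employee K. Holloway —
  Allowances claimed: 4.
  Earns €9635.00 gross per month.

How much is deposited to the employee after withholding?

Provincial Income Tax: taxable = €9635.00 − 4×€848.00 = €6243.00
  11% × €6243.00 = €686.73
Health Levy: 1.77% × €9635.00 = €170.54
Total withheld: €686.73 + €170.54 = €857.27
Net pay: €9635.00 − €857.27 = €8777.73

€8777.73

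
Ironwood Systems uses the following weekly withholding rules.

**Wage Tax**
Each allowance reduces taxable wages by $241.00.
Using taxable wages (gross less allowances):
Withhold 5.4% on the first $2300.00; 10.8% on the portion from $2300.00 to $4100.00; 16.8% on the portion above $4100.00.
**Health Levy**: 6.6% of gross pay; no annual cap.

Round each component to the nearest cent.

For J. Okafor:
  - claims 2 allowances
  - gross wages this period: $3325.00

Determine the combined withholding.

Wage Tax: taxable = $3325.00 − 2×$241.00 = $2843.00
  $124.20 + 10.8% × ($2843.00 − $2300.00) = $124.20 + 10.8% × $543.00 = $182.84
Health Levy: 6.6% × $3325.00 = $219.45
Total: $182.84 + $219.45 = $402.29

$402.29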